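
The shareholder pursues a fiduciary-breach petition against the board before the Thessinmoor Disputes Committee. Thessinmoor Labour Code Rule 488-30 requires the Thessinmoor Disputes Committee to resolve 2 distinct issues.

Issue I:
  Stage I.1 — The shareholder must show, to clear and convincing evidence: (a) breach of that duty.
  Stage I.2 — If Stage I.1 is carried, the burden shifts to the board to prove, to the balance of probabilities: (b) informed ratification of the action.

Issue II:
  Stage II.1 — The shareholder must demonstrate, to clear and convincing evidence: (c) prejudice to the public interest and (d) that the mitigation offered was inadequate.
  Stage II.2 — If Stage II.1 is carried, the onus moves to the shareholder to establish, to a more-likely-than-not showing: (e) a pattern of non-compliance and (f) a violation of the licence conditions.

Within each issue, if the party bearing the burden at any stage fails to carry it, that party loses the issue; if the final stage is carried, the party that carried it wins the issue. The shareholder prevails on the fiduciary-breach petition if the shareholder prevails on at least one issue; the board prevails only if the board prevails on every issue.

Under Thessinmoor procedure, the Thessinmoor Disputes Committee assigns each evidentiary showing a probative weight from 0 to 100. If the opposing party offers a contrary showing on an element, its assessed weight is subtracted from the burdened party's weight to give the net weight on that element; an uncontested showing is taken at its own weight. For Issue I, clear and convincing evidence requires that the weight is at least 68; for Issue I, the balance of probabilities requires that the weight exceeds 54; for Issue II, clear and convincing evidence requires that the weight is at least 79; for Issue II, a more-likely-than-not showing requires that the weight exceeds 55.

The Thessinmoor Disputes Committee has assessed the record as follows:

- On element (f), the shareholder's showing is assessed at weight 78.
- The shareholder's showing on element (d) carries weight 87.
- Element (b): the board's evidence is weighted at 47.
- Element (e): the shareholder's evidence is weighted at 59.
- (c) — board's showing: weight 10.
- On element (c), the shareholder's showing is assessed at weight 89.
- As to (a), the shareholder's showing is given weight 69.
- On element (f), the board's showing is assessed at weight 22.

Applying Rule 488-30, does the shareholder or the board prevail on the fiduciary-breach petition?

— Issue I —
Stage I.1 — burden on shareholder; standard: clear and convincing evidence (weight is at least 68).
    (a): 69 ≥ 68 [met]
  All elements met. The burden passes to the board.
Stage I.2 — burden on board; standard: the balance of probabilities (weight exceeds 54).
    (b): 47 ≤ 54 [not met]
  Stage I.2 not carried; the board fails its burden.
So the shareholder prevails on this issue.
— Issue II —
Stage II.1 — burden on shareholder; standard: clear and convincing evidence (weight is at least 79).
    (c): 89 − 10 = 79 ≥ 79 [met]
    (d): 87 ≥ 79 [met]
  All elements met. The shareholder retains the burden for Stage II.2.
Stage II.2 — burden on shareholder; standard: a more-likely-than-not showing (weight exceeds 55).
    (e): 59 > 55 [met]
    (f): 78 − 22 = 56 > 55 [met]
  All elements met at the final stage.
All stages carried — the shareholder prevails on this issue.
Per-issue: Issue I → shareholder; Issue II → shareholder. The shareholder must prevail on at least one issue; overall, the shareholder prevails.

shareholder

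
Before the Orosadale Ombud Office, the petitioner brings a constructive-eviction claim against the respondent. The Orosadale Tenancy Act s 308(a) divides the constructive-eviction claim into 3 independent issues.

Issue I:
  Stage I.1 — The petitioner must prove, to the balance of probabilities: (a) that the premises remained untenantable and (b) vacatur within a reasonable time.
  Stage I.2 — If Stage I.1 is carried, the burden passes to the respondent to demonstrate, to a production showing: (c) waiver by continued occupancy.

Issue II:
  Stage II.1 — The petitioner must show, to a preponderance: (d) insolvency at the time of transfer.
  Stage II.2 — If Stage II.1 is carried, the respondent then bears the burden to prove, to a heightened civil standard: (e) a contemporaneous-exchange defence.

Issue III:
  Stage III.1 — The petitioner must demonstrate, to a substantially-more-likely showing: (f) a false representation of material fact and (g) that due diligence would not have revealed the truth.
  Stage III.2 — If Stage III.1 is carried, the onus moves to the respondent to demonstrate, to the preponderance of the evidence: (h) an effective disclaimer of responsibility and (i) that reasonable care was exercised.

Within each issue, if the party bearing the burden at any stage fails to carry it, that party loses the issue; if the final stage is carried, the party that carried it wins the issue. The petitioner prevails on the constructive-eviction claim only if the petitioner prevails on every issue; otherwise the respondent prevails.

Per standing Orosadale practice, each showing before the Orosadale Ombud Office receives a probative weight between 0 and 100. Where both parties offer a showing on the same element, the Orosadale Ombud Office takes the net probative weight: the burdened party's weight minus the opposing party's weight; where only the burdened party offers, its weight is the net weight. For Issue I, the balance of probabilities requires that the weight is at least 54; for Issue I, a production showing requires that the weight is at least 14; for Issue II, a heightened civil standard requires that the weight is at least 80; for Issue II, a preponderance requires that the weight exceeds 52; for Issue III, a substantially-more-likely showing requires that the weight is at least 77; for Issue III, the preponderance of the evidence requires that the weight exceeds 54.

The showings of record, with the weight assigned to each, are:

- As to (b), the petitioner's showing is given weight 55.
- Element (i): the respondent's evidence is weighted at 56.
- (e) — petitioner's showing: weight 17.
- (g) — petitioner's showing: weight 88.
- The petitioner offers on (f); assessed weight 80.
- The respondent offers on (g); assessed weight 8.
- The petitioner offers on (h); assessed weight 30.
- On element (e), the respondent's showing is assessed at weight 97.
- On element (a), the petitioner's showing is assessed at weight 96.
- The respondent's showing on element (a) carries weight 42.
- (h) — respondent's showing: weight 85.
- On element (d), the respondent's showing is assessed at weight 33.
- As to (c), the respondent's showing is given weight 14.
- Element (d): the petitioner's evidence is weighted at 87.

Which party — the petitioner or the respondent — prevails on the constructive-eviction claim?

— Issue I —
Stage I.1 — burden on petitioner; standard: the balance of probabilities (weight is at least 54).
    (a): 96 − 42 = 54 ≥ 54 [met]
    (b): 55 ≥ 54 [met]
  Stage I.1 is satisfied; the onus moves to the respondent.
Stage I.2 — burden on respondent; standard: a production showing (weight is at least 14).
    (c): 14 ≥ 14 [met]
  The respondent carries the last stage.
Every stage carried; the respondent prevails on this issue.
— Issue II —
Stage II.1 (petitioner, a preponderance, weight exceeds 52): (d) net 87−33=54 > 52 — meets.
  The petitioner carries Stage II.1; the respondent now bears the burden.
Stage II.2 (respondent, a heightened civil standard, weight is at least 80): (e) net 97−17=80 ≥ 80 — meets.
  Stage II.2 carried; the final stage is satisfied.
With every stage satisfied, the respondent prevails on this issue.
— Issue III —
Stage III.1 — burden on petitioner; standard: a substantially-more-likely showing (weight is at least 77).
    (f): 80 ≥ 77 [met]
    (g): 88 − 8 = 80 ≥ 77 [met]
  Stage III.1 carried; the burden shifts to the respondent.
Stage III.2 — burden on respondent; standard: the preponderance of the evidence (weight exceeds 54).
    (h): 85 − 30 = 55 > 54 [met]
    (i): 56 > 54 [met]
  All elements met at the final stage.
With every stage satisfied, the respondent prevails on this issue.
Per-issue: Issue I → respondent; Issue II → respondent; Issue III → respondent. The petitioner must prevail on every issue; overall, the respondent prevails.

respondent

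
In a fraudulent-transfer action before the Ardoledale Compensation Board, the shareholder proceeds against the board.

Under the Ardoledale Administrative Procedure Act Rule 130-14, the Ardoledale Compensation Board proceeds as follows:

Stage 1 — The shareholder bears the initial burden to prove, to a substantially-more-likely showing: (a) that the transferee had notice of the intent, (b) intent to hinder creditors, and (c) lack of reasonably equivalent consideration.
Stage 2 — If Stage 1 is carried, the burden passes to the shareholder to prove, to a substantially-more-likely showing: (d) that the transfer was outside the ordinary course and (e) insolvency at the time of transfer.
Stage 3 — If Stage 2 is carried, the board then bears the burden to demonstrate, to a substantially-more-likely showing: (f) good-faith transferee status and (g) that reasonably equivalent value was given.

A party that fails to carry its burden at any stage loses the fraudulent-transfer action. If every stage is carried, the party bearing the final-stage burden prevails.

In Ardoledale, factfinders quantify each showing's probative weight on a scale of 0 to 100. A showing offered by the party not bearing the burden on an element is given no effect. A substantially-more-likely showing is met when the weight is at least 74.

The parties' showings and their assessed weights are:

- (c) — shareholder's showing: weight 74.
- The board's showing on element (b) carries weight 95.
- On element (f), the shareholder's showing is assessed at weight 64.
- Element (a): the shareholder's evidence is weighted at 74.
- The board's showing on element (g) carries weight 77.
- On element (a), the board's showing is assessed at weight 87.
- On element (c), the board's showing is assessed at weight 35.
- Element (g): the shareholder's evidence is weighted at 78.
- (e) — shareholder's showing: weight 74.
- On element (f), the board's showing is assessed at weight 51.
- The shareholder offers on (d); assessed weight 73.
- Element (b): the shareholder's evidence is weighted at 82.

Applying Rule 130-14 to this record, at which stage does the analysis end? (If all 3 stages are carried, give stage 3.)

stage 2

Stage 1 — burden on shareholder; standard: a substantially-more-likely showing (weight is at least 74).
    (a): 74 (board's 87 disregarded) ≥ 74 [met]
    (b): 82 (board's 95 disregarded) ≥ 74 [met]
    (c): 74 (board's 35 disregarded) ≥ 74 [met]
  Stage 1 carried; the burden remains with the shareholder.
Stage 2 — burden on shareholder; standard: a substantially-more-likely showing (weight is at least 74).
    (d): 73 < 74 [not met]
    (e): 74 ≥ 74 [met]
  The shareholder does not carry Stage 2.
The analysis ends at Stage 2; the board prevails.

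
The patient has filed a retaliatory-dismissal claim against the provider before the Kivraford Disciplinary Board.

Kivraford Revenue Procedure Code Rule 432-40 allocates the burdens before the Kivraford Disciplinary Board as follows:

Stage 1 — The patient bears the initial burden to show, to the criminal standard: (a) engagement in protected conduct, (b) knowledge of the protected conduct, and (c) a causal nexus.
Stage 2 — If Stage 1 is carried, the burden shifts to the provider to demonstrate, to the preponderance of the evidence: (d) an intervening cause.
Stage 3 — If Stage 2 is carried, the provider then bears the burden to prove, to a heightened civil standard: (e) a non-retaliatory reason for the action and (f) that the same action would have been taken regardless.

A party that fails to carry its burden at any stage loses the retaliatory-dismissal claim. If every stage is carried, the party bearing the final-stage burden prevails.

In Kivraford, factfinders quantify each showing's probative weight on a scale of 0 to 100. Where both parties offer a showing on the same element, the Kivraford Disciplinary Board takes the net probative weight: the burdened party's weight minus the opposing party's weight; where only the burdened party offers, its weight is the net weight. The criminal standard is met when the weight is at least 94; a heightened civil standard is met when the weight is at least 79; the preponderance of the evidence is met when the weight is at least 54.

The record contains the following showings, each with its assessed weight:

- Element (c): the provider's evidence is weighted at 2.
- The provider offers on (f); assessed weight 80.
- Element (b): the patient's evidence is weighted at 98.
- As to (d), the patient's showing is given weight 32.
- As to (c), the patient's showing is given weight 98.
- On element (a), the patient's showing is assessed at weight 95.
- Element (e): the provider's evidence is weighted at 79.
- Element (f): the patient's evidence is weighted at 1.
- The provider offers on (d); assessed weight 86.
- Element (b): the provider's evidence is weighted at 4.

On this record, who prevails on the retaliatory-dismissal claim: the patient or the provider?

provider

At Stage 1 the patient must meet the criminal standard (weight is at least 94): on (a) the weight is 95, ≥ 94, so (a) meets the standard; on (b) the weight is 98 less the opposing 4 gives net 94, which does reach 94, so (b) meets the standard; on (c) the weight is 98 less the opposing 2 gives net 96, ≥ 94, so (c) meets the standard.
  The patient carries Stage 1; the provider now bears the burden.
At Stage 2 the provider must meet the preponderance of the evidence (weight is at least 54): on (d) the weight is 86 less the opposing 32 gives net 54, which does reach 54, so (d) meets the standard.
  Stage 2 is satisfied; the provider continues to bear the burden.
At Stage 3 the provider must meet a heightened civil standard (weight is at least 79): on (e) the weight is 79, ≥ 79, so (e) meets the standard; on (f) the weight is 80 less the opposing 1 gives net 79, ≥ 79, so (f) meets the standard.
  All elements met at the final stage.
All stages carried — the provider prevails.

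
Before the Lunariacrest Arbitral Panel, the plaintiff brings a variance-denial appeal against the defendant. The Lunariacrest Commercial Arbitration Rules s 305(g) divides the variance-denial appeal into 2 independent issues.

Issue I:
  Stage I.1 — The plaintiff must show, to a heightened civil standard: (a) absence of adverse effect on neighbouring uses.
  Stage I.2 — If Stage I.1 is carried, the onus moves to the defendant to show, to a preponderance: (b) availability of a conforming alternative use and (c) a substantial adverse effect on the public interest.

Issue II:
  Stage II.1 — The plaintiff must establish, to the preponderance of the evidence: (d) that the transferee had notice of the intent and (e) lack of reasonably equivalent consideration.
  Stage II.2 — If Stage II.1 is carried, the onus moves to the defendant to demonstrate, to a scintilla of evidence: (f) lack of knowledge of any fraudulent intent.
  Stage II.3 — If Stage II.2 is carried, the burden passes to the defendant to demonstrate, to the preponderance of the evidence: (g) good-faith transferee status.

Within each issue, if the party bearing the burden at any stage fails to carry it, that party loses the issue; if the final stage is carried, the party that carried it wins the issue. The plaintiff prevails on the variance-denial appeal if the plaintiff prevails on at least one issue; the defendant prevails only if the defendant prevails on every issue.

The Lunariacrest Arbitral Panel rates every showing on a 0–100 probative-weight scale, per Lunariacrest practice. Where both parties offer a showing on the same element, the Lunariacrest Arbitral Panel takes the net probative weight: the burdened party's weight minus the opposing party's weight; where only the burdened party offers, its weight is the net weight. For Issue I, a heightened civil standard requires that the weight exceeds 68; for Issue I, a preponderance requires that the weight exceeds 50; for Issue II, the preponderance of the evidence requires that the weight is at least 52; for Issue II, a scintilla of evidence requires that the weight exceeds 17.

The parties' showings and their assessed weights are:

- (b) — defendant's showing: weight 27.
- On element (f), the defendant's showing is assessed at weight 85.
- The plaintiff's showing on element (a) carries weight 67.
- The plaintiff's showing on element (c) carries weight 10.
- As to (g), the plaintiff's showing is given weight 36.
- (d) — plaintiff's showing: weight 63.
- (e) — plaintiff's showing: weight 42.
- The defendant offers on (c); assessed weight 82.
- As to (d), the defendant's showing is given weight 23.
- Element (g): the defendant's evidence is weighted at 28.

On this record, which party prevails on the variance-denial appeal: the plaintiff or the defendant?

defendant

— Issue I —
At Stage I.1 the plaintiff must meet a heightened civil standard (weight exceeds 68): on (a) the weight is 67, ≤ 68, so (a) does not meet the standard.
  Stage I.1 not carried; the plaintiff fails its burden.
So the defendant prevails on this issue.
— Issue II —
Stage II.1 (plaintiff, the preponderance of the evidence, weight is at least 52): (d) net 63−23=40 < 52 — fails; (e) 42 < 52 — fails.
  Stage II.1 not carried; the plaintiff fails its burden.
So the defendant prevails on this issue.
Per-issue: Issue I → defendant; Issue II → defendant. The plaintiff must prevail on at least one issue; overall, the defendant prevails.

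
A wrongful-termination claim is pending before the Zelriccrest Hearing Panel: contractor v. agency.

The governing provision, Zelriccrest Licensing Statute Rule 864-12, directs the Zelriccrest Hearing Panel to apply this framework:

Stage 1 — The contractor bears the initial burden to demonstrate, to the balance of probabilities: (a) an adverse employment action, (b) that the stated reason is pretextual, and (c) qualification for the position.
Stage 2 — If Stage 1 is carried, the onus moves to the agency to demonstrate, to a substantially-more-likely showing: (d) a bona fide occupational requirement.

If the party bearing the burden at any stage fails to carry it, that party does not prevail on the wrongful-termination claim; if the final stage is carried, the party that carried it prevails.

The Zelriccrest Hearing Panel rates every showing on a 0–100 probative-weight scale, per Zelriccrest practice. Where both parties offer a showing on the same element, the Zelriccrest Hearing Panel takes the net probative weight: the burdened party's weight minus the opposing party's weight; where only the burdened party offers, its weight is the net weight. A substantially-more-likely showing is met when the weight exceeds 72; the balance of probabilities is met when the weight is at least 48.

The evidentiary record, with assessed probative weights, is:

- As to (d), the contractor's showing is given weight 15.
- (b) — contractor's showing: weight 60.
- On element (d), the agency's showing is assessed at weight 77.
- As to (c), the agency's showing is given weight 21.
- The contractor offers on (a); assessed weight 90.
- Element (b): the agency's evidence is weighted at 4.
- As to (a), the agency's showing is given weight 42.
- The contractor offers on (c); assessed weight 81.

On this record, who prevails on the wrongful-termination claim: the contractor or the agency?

contractor

Stage 1 — burden on contractor; standard: the balance of probabilities (weight is at least 48).
    (a): 90 − 42 = 48 ≥ 48 [met]
    (b): 60 − 4 = 56 ≥ 48 [met]
    (c): 81 − 21 = 60 ≥ 48 [met]
  All elements met. The burden passes to the agency.
Stage 2 — burden on agency; standard: a substantially-more-likely showing (weight exceeds 72).
    (d): 77 − 15 = 62 ≤ 72 [not met]
  Stage 2 not carried; the agency fails its burden.
So the contractor prevails.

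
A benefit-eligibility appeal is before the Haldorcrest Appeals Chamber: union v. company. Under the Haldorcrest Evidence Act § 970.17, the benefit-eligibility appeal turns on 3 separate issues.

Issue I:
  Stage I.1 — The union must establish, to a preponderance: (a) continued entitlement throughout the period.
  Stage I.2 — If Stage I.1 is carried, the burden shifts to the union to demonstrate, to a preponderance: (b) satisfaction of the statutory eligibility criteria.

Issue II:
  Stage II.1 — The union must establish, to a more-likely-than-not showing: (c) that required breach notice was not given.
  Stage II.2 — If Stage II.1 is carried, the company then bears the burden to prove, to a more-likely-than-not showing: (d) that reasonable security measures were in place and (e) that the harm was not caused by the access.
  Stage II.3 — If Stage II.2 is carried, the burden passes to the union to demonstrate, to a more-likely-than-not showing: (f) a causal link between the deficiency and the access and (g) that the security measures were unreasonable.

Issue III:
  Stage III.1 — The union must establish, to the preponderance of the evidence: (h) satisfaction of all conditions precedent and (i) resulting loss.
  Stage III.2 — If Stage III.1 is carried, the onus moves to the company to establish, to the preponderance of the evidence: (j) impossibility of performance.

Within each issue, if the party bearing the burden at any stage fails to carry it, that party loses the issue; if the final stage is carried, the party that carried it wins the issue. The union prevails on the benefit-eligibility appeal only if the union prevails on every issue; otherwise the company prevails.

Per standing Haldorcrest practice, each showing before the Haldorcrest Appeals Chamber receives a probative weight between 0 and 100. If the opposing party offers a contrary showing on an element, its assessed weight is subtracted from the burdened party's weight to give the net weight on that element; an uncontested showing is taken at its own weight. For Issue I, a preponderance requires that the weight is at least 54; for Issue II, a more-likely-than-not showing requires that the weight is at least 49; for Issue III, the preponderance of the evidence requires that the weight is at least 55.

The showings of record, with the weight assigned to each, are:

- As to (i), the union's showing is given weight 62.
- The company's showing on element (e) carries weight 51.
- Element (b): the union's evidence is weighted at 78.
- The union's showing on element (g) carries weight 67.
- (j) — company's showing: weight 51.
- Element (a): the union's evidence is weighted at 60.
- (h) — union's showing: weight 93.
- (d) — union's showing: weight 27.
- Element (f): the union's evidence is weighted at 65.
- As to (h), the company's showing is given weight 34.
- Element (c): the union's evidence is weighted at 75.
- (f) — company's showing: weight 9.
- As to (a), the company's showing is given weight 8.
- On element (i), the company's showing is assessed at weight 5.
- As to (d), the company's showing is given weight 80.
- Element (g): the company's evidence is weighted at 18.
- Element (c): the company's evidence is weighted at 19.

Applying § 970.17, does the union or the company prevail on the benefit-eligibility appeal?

— Issue I —
Stage I.1 (union, a preponderance, weight is at least 54): (a) net 60−8=52 < 54 — fails.
  Stage I.1 not carried; the union fails its burden.
So the company prevails on this issue.
— Issue II —
At Stage II.1 the union must meet a more-likely-than-not showing (weight is at least 49): on (c) the weight is 75 less the opposing 19 gives net 56, ≥ 49, so (c) meets the standard.
  All elements met. The burden passes to the company.
At Stage II.2 the company must meet a more-likely-than-not showing (weight is at least 49): on (d) the weight is 80 less the opposing 27 gives net 53, ≥ 49, so (d) meets the standard; on (e) the weight is 51, ≥ 49, so (e) meets the standard.
  The company carries Stage II.2; the union now bears the burden.
At Stage II.3 the union must meet a more-likely-than-not showing (weight is at least 49): on (f) the weight is 65 less the opposing 9 gives net 56, which does reach 49, so (f) meets the standard; on (g) the weight is 67 less the opposing 18 gives net 49, ≥ 49, so (g) meets the standard.
  Stage II.3 carried; the final stage is satisfied.
All stages carried — the union prevails on this issue.
— Issue III —
At Stage III.1 the union must meet the preponderance of the evidence (weight is at least 55): on (h) the weight is 93 less the opposing 34 gives net 59, ≥ 55, so (h) meets the standard; on (i) the weight is 62 less the opposing 5 gives net 57, which does reach 55, so (i) meets the standard.
  All elements met. The burden passes to the company.
At Stage III.2 the company must meet the preponderance of the evidence (weight is at least 55): on (j) the weight is 51, < 55, so (j) does not meet the standard.
  Stage III.2 not carried; the company fails its burden.
The analysis ends at Stage III.2; the union prevails on this issue.
Per-issue: Issue I → company; Issue II → union; Issue III → union. The union must prevail on every issue; overall, the company prevails.

company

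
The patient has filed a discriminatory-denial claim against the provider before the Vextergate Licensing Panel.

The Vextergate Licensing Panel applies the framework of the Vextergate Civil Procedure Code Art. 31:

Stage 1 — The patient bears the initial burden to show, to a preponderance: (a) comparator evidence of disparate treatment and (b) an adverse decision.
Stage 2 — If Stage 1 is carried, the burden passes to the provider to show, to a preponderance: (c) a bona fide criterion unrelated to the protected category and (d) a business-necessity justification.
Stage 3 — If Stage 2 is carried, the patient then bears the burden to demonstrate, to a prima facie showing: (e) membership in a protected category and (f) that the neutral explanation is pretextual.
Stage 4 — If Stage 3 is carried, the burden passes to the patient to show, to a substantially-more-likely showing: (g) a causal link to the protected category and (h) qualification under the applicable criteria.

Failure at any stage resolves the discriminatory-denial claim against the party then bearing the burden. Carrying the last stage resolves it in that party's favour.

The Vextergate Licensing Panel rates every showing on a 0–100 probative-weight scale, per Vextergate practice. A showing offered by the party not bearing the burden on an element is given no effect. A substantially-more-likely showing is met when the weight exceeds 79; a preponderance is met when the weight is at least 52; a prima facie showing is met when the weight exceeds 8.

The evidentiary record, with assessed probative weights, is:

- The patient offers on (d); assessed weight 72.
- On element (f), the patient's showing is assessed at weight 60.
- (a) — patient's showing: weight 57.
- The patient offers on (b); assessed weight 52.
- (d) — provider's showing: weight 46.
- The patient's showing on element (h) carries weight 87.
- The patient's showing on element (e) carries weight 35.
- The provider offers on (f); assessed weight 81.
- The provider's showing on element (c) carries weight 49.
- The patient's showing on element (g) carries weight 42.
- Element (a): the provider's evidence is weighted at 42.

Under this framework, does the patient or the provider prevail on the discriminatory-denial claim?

patient

At Stage 1 the patient must meet a preponderance (weight is at least 52): on (a) the weight is 57 (the provider's 42 is given no effect), ≥ 52, so (a) meets the standard; on (b) the weight is 52, which does reach 52, so (b) meets the standard.
  The patient carries Stage 1; the provider now bears the burden.
At Stage 2 the provider must meet a preponderance (weight is at least 52): on (c) the weight is 49, which does not reach 52, so (c) does not meet the standard; on (d) the weight is 46 (the patient's 72 is given no effect), which does not reach 52, so (d) does not meet the standard.
  Not every element is met, so the provider fails to carry Stage 2.
So the patient prevails.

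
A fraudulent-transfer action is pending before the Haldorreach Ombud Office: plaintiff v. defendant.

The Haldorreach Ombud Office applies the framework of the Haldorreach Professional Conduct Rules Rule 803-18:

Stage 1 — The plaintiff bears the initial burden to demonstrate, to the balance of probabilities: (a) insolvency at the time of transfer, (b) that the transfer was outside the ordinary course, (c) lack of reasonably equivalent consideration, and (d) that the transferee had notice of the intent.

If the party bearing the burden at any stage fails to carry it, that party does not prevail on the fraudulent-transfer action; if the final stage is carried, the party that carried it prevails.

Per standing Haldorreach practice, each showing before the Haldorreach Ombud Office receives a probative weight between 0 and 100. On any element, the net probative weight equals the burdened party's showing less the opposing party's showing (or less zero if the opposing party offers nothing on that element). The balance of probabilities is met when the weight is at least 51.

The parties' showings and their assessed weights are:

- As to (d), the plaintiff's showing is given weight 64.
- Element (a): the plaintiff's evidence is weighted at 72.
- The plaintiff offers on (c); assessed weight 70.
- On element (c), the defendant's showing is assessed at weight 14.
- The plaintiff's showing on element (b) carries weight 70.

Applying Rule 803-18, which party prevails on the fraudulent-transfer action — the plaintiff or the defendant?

plaintiff

At Stage 1 the plaintiff must meet the balance of probabilities (weight is at least 51): on (a) the weight is 72, which does reach 51, so (a) meets the standard; on (b) the weight is 70, ≥ 51, so (b) meets the standard; on (c) the weight is 70 less the opposing 14 gives net 56, which does reach 51, so (c) meets the standard; on (d) the weight is 64, which does reach 51, so (d) meets the standard.
  The plaintiff carries the last stage.
All stages carried — the plaintiff prevails.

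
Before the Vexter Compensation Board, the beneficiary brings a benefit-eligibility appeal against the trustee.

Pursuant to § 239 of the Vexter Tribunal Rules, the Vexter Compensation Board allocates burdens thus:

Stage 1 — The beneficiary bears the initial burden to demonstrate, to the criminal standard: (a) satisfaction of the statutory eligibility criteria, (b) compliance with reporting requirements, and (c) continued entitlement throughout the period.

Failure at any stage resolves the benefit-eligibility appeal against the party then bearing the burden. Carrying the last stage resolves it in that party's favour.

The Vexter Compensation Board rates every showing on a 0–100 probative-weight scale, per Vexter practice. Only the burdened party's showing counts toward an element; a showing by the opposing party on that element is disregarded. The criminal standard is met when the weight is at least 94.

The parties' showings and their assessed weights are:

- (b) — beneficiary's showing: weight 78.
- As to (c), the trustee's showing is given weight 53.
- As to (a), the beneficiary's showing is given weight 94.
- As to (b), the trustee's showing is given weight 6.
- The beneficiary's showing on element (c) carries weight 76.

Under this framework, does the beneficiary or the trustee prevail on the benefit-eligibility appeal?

Stage 1 (beneficiary, the criminal standard, weight is at least 94): (a) 94 ≥ 94 — meets; (b) 78 (trustee's 6 disregarded) < 94 — fails; (c) 76 (trustee's 53 disregarded) < 94 — fails.
  The beneficiary does not carry Stage 1.
The analysis ends at Stage 1; the trustee prevails.

trustee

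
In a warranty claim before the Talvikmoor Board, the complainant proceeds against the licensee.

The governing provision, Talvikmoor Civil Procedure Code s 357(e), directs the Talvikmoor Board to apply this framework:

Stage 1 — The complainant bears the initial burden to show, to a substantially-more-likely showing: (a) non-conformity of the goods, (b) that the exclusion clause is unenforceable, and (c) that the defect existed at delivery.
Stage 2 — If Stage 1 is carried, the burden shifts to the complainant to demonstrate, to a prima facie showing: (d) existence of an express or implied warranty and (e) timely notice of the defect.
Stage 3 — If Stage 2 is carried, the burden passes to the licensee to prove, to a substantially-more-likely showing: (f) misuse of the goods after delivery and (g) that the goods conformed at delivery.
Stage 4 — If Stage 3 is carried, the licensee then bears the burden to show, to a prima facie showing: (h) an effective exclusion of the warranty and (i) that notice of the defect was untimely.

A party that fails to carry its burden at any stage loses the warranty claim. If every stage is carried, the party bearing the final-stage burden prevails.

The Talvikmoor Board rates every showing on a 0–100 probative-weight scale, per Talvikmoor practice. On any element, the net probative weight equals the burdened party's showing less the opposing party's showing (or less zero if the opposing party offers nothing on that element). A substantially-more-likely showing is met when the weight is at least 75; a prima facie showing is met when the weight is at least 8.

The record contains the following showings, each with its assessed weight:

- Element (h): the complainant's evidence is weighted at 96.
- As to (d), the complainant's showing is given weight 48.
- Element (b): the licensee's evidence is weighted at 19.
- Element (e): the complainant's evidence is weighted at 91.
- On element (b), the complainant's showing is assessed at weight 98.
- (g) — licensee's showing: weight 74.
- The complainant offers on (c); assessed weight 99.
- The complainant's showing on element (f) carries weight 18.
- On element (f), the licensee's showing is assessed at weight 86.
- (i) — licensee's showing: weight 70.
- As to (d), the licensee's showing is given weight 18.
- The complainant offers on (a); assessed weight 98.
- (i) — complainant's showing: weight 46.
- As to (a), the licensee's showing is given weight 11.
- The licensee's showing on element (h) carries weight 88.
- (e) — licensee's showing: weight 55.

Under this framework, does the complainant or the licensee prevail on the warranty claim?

complainant

At Stage 1 the complainant must meet a substantially-more-likely showing (weight is at least 75): on (a) the weight is 98 less the opposing 11 gives net 87, ≥ 75, so (a) meets the standard; on (b) the weight is 98 less the opposing 19 gives net 79, which does reach 75, so (b) meets the standard; on (c) the weight is 99, which does reach 75, so (c) meets the standard.
  Stage 1 carried; the burden remains with the complainant.
At Stage 2 the complainant must meet a prima facie showing (weight is at least 8): on (d) the weight is 48 less the opposing 18 gives net 30, which does reach 8, so (d) meets the standard; on (e) the weight is 91 less the opposing 55 gives net 36, which does reach 8, so (e) meets the standard.
  All elements met. The burden passes to the licensee.
At Stage 3 the licensee must meet a substantially-more-likely showing (weight is at least 75): on (f) the weight is 86 less the opposing 18 gives net 68, which does not reach 75, so (f) does not meet the standard; on (g) the weight is 74, < 75, so (g) does not meet the standard.
  Stage 3 not carried; the licensee fails its burden.
The analysis ends at Stage 3; the complainant prevails.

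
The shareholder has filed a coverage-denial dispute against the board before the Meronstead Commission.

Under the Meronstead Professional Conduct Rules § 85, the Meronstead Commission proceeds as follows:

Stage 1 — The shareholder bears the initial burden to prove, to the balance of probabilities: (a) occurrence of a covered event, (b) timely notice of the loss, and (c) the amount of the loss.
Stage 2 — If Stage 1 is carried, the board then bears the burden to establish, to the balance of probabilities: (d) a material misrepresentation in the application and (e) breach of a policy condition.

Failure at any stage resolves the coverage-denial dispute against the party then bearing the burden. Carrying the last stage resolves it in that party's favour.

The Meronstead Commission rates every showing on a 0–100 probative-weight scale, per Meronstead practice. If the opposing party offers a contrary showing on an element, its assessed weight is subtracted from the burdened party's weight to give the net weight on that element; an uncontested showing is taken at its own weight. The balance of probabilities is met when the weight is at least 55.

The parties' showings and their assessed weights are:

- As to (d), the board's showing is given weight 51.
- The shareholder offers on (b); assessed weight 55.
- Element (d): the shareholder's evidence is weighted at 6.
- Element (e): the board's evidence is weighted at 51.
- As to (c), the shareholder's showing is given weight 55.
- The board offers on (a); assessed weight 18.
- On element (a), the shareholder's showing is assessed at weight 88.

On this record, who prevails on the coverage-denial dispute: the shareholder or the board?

Stage 1 (shareholder, the balance of probabilities, weight is at least 55): (a) net 88−18=70 ≥ 55 — meets; (b) 55 ≥ 55 — meets; (c) 55 ≥ 55 — meets.
  Stage 1 is satisfied; the onus moves to the board.
Stage 2 (board, the balance of probabilities, weight is at least 55): (d) net 51−6=45 < 55 — fails; (e) 51 < 55 — fails.
  Not every element is met, so the board fails to carry Stage 2.
The shareholder prevails.

shareholder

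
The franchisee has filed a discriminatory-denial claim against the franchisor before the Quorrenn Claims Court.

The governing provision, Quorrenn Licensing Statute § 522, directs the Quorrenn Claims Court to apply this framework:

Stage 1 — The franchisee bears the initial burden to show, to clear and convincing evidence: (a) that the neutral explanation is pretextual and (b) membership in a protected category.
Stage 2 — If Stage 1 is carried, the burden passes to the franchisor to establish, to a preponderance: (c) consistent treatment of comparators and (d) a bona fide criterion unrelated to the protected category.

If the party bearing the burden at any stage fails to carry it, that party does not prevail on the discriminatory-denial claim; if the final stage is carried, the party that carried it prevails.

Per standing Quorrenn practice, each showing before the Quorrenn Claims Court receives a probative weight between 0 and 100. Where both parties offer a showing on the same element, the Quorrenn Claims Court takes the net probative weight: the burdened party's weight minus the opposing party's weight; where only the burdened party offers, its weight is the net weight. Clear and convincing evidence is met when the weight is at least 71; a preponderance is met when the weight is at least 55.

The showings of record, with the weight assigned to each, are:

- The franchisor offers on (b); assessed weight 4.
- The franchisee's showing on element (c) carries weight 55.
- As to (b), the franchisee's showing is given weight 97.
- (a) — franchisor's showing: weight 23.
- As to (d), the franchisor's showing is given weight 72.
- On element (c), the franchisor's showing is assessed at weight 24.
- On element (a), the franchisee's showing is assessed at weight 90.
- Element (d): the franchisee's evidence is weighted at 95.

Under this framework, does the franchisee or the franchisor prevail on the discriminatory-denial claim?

franchisor

Stage 1 (franchisee, clear and convincing evidence, weight is at least 71): (a) net 90−23=67 < 71 — fails; (b) net 97−4=93 ≥ 71 — meets.
  Not every element is met, so the franchisee fails to carry Stage 1.
So the franchisor prevails.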